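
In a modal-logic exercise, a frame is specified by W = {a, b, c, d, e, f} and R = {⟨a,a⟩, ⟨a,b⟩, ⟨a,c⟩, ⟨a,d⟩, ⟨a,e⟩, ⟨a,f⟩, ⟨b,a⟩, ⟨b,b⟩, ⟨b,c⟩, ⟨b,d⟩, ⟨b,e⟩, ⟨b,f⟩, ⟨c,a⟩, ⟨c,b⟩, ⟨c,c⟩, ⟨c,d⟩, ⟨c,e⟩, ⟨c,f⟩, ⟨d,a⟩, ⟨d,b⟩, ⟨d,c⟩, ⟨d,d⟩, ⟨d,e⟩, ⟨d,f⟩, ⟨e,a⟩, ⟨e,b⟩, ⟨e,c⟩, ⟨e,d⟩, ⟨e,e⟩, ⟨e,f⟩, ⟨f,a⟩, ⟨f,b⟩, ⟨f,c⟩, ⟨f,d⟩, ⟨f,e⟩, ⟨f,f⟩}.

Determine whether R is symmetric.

Symmetric: yes — every pair in R has its reverse in R.

Yes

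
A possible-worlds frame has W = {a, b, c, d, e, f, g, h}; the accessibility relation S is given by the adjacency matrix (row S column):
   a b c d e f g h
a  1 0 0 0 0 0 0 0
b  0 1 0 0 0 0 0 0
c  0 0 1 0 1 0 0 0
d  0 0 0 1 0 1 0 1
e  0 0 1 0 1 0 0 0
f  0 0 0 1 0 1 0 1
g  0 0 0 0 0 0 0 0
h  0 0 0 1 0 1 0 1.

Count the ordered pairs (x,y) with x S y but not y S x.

0

S is symmetric; there are no such tuples.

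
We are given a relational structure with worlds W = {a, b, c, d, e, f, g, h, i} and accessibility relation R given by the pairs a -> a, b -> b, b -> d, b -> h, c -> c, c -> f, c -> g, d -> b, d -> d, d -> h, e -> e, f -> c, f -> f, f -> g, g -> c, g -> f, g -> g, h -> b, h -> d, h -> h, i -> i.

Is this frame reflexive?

Yes

Reflexive: yes — every world is R-related to itself.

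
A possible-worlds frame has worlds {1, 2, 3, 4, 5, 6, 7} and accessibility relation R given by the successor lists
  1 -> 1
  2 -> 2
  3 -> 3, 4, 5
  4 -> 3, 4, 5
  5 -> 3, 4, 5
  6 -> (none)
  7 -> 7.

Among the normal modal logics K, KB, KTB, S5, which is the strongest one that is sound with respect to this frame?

KB

Symmetric (axiom B): yes — every pair in R has its reverse in R.
Reflexive (axiom T): no — 6 is not related to itself.
Euclidean (axiom 5): yes — any two successors of a common world are R-related.
So F validates K, KB; KTB would additionally require R to be reflexive. The strongest is KB.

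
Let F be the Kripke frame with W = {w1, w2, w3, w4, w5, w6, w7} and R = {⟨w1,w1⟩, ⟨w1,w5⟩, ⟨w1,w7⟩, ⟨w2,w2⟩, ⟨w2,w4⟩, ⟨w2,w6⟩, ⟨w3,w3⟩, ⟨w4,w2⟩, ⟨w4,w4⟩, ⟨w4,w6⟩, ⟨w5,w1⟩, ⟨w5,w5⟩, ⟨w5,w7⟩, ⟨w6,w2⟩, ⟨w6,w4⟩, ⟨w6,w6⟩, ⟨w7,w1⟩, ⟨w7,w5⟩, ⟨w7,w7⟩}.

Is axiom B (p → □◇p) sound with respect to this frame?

By correspondence theory, B is valid on a frame iff R is symmetric.
Symmetric: yes — every pair in R has its reverse in R.

Yes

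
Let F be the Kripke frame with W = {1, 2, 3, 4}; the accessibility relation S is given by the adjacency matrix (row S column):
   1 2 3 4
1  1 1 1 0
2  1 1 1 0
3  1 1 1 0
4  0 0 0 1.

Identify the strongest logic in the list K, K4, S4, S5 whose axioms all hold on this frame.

S5

Transitive (axiom 4): yes — every two-step S-path is closed by a direct edge.
Reflexive (axiom T): yes — every world is S-related to itself.
Euclidean (axiom 5): yes — any two successors of a common world are S-related.
So F validates K, K4, S4, S5. The strongest is S5.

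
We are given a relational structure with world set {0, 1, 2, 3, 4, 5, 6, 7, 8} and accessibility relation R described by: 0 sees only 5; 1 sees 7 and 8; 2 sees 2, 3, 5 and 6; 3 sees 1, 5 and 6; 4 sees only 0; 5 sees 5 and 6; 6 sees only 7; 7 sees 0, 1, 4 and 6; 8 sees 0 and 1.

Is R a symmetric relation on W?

Symmetric: no — 0 R 5 but not 5 R 0.

No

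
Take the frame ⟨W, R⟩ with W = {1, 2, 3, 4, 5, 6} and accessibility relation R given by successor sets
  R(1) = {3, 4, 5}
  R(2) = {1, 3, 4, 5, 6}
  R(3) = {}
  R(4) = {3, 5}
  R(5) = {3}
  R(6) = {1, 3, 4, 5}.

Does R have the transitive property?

Yes

Transitive: yes — every two-step R-path is closed by a direct edge.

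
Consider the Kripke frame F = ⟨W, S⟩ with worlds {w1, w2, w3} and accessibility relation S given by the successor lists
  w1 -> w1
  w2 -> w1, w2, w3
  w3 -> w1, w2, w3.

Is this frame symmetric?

No

Symmetric: no — w2 S w1 but not w1 S w2.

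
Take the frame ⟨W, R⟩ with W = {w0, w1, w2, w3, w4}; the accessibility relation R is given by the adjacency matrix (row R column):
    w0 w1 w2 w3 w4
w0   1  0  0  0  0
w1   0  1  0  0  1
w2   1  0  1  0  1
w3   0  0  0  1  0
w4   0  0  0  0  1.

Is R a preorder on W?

Yes

Reflexive: yes — every world is R-related to itself.
Transitive: yes — every two-step R-path is closed by a direct edge.
So R is a preorder.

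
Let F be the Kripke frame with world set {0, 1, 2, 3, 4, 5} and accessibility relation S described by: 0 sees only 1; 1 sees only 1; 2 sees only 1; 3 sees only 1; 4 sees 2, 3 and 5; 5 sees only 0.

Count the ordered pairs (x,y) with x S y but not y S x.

Enumerating: (0,1), (2,1), (3,1), (4,2), (4,3), (4,5), (5,0).

7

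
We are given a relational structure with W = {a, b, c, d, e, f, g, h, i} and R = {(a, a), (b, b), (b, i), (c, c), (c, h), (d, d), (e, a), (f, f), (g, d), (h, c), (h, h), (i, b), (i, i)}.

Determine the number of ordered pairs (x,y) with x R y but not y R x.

2

Enumerating: (e,a), (g,d).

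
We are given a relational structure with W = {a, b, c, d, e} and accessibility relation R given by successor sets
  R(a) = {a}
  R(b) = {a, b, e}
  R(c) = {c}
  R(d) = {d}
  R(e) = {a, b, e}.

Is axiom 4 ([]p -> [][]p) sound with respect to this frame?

Axiom 4 corresponds to the accessibility relation being transitive.
Transitive: yes — every two-step R-path is closed by a direct edge.

Yes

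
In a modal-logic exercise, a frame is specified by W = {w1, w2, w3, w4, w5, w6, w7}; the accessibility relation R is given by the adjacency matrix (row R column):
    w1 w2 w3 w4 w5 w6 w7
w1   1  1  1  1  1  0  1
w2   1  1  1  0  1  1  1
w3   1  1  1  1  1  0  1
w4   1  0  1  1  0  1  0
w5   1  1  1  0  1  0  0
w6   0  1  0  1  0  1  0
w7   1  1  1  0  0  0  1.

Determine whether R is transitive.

No

Transitive: no — w1 R w2 and w2 R w6, but not w1 R w6.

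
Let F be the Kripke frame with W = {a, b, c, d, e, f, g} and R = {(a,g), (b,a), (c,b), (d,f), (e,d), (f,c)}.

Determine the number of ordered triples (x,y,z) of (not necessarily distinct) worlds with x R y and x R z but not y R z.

Enumerating: (a,g,g), (b,a,a), (c,b,b), (d,f,f), (e,d,d), (f,c,c).

6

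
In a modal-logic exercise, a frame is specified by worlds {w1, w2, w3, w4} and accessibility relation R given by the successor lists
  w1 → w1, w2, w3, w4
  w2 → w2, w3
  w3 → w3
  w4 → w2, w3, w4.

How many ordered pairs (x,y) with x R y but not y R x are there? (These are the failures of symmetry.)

Enumerating: (w1,w2), (w1,w3), (w1,w4), (w2,w3), (w4,w2), (w4,w3).

6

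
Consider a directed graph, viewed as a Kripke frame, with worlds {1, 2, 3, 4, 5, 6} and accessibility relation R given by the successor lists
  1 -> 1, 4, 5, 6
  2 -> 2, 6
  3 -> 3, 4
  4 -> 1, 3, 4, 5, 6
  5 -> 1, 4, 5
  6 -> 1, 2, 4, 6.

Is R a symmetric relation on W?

Yes

Symmetric: yes — every pair in R has its reverse in R.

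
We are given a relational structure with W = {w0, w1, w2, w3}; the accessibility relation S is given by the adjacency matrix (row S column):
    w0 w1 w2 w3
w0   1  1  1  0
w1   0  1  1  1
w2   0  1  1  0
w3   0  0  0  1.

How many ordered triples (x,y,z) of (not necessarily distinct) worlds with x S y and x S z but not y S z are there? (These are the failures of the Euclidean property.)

Enumerating: (w0,w1,w0), (w0,w2,w0), (w1,w2,w3), (w1,w3,w1), (w1,w3,w2).

5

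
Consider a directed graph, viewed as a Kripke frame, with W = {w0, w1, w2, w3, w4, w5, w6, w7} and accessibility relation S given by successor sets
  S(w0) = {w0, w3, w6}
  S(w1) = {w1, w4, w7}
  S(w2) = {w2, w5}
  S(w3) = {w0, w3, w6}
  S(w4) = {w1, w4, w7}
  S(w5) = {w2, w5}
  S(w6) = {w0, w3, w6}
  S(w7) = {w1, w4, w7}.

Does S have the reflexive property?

Yes

Reflexive: yes — every world is S-related to itself.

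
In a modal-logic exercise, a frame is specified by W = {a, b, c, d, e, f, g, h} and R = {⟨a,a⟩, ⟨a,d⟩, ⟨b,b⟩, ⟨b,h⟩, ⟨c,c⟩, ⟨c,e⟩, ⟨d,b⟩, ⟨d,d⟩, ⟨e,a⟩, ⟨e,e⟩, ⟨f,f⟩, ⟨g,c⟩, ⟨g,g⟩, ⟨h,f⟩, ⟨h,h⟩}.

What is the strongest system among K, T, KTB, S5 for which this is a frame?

Reflexive (axiom T): yes — every world is R-related to itself.
Symmetric (axiom B): no — a R d but not d R a.
Euclidean (axiom 5): no — a R d and a R a, but not d R a.
So F validates K, T; KTB would additionally require R to be symmetric. The strongest is T.

T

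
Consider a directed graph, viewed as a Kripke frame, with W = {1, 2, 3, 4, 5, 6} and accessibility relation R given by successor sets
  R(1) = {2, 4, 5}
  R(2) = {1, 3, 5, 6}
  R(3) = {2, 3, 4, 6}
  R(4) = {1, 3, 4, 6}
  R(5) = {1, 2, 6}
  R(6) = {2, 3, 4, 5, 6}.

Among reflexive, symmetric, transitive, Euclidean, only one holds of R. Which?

Reflexive: no — 1 is not related to itself.
Symmetric: yes — every pair in R has its reverse in R.
Transitive: no — 1 R 2 and 2 R 3, but not 1 R 3.
Euclidean: no — 1 R 2 and 1 R 4, but not 2 R 4.
Only symmetric holds.

symmetric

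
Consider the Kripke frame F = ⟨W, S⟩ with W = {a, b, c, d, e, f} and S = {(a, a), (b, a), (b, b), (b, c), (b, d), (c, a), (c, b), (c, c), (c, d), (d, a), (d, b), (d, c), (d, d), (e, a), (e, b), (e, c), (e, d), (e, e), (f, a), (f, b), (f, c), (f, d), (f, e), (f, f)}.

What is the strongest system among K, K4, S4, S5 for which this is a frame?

S4

Transitive (axiom 4): yes — every two-step S-path is closed by a direct edge.
Reflexive (axiom T): yes — every world is S-related to itself.
Euclidean (axiom 5): no — b S a and b S c, but not a S c.
So F validates K, K4, S4; S5 would additionally require S to be Euclidean. The strongest is S4.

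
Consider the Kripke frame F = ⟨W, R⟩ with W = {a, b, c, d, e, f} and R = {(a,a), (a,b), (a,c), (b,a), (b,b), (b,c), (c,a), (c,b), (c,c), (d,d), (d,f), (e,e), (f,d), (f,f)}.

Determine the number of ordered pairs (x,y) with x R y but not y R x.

R is symmetric; there are no such tuples.

0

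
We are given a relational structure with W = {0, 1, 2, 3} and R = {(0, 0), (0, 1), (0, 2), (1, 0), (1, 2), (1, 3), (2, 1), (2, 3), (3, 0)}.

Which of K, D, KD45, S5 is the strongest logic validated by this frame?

D

Serial (axiom D): yes — every world has a successor (e.g. 0 R 0).
Euclidean (axiom 5): no — 1 R 0 and 1 R 3, but not 0 R 3.
Transitive (axiom 4): no — 0 R 1 and 1 R 3, but not 0 R 3.
Reflexive (axiom T): no — 1 is not related to itself.
So F validates K, D; KD45 would additionally require R to be Euclidean and transitive. The strongest is D.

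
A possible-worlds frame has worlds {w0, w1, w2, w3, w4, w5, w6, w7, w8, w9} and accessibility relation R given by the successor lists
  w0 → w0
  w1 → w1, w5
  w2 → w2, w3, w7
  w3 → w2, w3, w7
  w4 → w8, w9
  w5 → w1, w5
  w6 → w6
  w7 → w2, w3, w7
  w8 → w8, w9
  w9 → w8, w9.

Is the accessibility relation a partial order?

Reflexive: no — w4 is not related to itself.
Transitive: yes — every two-step R-path is closed by a direct edge.
Antisymmetric: no — w1 R w5 and w5 R w1 with w1 ≠ w5.
So R is not a partial order.

No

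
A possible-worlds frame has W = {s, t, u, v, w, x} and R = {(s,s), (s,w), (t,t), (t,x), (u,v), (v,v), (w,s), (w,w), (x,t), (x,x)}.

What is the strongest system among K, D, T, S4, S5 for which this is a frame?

Serial (axiom D): yes — every world has a successor (e.g. s R s).
Reflexive (axiom T): no — u is not related to itself.
Transitive (axiom 4): yes — every two-step R-path is closed by a direct edge.
Euclidean (axiom 5): yes — any two successors of a common world are R-related.
So F validates K, D; T would additionally require R to be reflexive. The strongest is D.

D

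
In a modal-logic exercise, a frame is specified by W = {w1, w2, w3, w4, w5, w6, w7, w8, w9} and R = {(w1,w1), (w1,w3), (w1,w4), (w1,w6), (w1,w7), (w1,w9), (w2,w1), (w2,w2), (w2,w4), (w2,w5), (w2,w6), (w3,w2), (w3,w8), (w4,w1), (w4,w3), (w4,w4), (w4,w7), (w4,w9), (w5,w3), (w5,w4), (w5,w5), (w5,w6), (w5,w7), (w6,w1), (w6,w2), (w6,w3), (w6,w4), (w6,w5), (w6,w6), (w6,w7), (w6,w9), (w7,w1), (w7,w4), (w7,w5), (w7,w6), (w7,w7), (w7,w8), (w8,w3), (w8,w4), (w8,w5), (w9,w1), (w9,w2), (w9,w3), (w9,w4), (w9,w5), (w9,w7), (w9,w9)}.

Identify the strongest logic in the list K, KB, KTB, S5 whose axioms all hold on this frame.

Symmetric (axiom B): no — w1 R w3 but not w3 R w1.
Reflexive (axiom T): no — w3 is not related to itself.
Euclidean (axiom 5): no — w1 R w3 and w1 R w4, but not w3 R w4.
So F validates K; KB would additionally require R to be symmetric. The strongest is K.

K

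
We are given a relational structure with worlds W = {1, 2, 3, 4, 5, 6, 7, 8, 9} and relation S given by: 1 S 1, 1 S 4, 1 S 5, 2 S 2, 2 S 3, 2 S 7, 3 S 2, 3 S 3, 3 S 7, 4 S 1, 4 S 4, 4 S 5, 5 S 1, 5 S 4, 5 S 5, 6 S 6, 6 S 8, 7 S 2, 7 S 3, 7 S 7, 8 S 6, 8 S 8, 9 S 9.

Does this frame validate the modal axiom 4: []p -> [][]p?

Yes

Axiom 4 corresponds to the accessibility relation being transitive.
Transitive: yes — every two-step S-path is closed by a direct edge.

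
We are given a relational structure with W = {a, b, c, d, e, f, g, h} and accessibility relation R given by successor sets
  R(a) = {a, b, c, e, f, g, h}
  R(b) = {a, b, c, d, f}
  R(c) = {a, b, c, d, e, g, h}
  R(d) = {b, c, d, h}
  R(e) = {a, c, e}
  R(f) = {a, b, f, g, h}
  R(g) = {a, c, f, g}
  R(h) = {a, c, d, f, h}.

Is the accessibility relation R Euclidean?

Euclidean: no — a R b and a R e, but not b R e.

No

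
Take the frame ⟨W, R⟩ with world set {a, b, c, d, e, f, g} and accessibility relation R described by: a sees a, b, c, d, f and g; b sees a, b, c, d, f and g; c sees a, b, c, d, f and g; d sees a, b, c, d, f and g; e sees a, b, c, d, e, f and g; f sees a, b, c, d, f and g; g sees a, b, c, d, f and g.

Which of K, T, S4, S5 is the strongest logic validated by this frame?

Reflexive (axiom T): yes — every world is R-related to itself.
Transitive (axiom 4): yes — every two-step R-path is closed by a direct edge.
Euclidean (axiom 5): no — e R a and e R e, but not a R e.
So F validates K, T, S4; S5 would additionally require R to be Euclidean. The strongest is S4.

S4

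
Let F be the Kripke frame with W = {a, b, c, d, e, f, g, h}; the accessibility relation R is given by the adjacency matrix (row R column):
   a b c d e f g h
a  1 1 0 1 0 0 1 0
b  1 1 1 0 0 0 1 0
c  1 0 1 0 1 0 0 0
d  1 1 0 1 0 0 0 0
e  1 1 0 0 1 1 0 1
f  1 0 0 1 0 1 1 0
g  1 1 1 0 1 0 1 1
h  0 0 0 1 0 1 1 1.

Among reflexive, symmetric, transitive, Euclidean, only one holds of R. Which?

reflexive

Reflexive: yes — every world is R-related to itself.
Symmetric: no — b R c but not c R b.
Transitive: no — a R b and b R c, but not a R c.
Euclidean: no — a R b and a R d, but not b R d.
Only reflexive holds.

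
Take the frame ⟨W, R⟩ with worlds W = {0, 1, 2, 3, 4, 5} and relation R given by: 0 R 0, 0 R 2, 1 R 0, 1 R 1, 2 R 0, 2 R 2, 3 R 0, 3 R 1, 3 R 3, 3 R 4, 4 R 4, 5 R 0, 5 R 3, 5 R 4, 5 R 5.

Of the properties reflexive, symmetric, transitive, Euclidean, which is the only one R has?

Reflexive: yes — every world is R-related to itself.
Symmetric: no — 1 R 0 but not 0 R 1.
Transitive: no — 1 R 0 and 0 R 2, but not 1 R 2.
Euclidean: no — 3 R 0 and 3 R 1, but not 0 R 1.
Only reflexive holds.

reflexive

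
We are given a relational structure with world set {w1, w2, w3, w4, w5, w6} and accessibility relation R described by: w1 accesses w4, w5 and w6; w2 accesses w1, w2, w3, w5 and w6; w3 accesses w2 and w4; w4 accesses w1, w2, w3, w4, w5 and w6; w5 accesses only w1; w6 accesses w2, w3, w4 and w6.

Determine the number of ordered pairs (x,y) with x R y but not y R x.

6

Enumerating: (w1,w6), (w2,w1), (w2,w5), (w4,w2), (w4,w5), (w6,w3).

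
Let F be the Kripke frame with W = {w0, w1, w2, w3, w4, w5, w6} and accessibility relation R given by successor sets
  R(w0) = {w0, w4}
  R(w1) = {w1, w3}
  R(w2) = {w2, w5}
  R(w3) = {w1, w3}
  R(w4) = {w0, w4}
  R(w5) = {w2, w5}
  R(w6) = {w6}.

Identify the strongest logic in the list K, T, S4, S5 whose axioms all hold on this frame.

Reflexive (axiom T): yes — every world is R-related to itself.
Transitive (axiom 4): yes — every two-step R-path is closed by a direct edge.
Euclidean (axiom 5): yes — any two successors of a common world are R-related.
So F validates K, T, S4, S5. The strongest is S5.

S5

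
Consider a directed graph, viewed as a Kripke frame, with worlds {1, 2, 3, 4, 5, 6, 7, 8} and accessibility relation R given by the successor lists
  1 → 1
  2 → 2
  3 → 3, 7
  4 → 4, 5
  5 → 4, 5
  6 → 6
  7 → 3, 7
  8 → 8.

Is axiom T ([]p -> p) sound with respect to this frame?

Yes

Axiom T corresponds to the accessibility relation being reflexive.
Reflexive: yes — every world is R-related to itself.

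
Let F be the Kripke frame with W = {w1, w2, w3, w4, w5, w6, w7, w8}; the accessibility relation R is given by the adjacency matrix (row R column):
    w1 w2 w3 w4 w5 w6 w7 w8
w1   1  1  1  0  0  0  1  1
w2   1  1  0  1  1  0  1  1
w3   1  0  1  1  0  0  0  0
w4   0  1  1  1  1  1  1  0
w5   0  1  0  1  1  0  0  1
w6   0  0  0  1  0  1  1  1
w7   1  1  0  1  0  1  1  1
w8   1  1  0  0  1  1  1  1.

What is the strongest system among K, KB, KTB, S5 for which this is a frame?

Symmetric (axiom B): yes — every pair in R has its reverse in R.
Reflexive (axiom T): yes — every world is R-related to itself.
Euclidean (axiom 5): no — w1 R w2 and w1 R w3, but not w2 R w3.
So F validates K, KB, KTB; S5 would additionally require R to be Euclidean. The strongest is KTB.

KTB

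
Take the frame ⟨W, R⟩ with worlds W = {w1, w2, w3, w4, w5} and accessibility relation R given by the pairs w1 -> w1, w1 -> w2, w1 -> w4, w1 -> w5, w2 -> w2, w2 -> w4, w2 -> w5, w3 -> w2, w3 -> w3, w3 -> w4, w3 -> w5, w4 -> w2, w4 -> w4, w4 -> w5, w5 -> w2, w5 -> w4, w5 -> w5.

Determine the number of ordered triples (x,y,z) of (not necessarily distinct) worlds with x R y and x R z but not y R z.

Enumerating: (w1,w2,w1), (w1,w4,w1), (w1,w5,w1), (w3,w2,w3), (w3,w4,w3), (w3,w5,w3).

6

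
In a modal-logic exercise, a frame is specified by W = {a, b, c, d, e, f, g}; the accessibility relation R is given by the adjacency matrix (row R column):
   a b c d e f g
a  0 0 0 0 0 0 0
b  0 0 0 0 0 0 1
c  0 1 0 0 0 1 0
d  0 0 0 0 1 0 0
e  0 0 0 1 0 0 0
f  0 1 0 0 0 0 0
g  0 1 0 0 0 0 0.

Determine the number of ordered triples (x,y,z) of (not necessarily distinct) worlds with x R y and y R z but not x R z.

Enumerating: (b,g,b), (c,b,g), (d,e,d), (e,d,e), (f,b,g), (g,b,g).

6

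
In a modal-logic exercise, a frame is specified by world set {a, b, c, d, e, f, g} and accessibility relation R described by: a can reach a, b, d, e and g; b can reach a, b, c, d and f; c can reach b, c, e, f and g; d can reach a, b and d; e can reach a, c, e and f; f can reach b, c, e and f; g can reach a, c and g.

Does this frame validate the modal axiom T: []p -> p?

By correspondence theory, T is valid on a frame iff R is reflexive.
Reflexive: yes — every world is R-related to itself.

Yes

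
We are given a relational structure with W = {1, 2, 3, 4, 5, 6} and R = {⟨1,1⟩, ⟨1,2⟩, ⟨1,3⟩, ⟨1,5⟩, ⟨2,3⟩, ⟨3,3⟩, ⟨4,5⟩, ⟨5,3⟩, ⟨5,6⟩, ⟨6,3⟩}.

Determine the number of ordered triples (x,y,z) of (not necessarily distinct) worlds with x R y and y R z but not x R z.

Enumerating: (1,5,6), (4,5,3), (4,5,6).

3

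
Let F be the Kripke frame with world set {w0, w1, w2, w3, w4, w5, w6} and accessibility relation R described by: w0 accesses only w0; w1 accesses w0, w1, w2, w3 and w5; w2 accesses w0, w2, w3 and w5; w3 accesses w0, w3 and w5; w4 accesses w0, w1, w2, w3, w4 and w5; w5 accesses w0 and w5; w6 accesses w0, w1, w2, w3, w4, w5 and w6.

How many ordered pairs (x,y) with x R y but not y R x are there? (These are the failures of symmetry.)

21

Enumerating: (w1,w0), (w1,w2), (w1,w3), (w1,w5), (w2,w0), (w2,w3), (w2,w5), (w3,w0), (w3,w5), (w4,w0), (w4,w1), (w4,w2), … and 9 more.
Total: 21.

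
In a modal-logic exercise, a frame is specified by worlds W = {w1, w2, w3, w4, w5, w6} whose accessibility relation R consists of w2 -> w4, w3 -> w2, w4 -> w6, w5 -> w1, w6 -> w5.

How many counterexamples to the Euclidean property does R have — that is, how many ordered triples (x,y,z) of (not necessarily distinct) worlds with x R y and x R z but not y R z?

5

Enumerating: (w2,w4,w4), (w3,w2,w2), (w4,w6,w6), (w5,w1,w1), (w6,w5,w5).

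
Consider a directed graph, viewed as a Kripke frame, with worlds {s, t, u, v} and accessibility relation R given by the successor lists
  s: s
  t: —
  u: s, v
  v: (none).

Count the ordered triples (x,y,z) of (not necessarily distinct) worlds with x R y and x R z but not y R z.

3

Enumerating: (u,s,v), (u,v,s), (u,v,v).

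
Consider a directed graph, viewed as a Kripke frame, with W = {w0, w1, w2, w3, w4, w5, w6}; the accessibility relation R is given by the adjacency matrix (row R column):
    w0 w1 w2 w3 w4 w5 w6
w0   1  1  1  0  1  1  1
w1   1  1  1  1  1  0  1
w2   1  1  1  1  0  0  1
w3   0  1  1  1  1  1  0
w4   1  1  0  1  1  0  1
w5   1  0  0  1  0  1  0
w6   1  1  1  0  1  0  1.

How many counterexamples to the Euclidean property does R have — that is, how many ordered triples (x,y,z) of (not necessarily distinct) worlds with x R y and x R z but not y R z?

Enumerating: (w0,w1,w5), (w0,w2,w4), (w0,w2,w5), (w0,w4,w2), (w0,w4,w5), (w0,w5,w1), (w0,w5,w2), (w0,w5,w4), (w0,w5,w6), (w0,w6,w5), (w1,w0,w3), (w1,w2,w4), … and 24 more.
Total: 36.

36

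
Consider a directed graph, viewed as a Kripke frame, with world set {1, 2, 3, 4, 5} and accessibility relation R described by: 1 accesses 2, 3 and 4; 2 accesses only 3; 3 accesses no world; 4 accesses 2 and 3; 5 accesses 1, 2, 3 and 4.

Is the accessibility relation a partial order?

No

Reflexive: no — 1 is not related to itself.
Transitive: yes — every two-step R-path is closed by a direct edge.
Antisymmetric: yes — no distinct pair is related both ways.
So R is not a partial order.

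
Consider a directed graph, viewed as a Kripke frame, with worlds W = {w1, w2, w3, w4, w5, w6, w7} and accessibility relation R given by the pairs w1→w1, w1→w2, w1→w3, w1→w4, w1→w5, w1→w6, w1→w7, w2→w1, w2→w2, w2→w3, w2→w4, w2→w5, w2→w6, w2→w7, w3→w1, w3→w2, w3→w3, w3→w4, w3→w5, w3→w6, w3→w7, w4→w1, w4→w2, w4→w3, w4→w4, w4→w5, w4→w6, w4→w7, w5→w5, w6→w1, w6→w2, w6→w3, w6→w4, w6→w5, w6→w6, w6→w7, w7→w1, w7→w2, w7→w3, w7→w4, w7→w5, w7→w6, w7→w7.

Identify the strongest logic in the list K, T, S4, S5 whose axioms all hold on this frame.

Reflexive (axiom T): yes — every world is R-related to itself.
Transitive (axiom 4): yes — every two-step R-path is closed by a direct edge.
Euclidean (axiom 5): no — w1 R w5 and w1 R w2, but not w5 R w2.
So F validates K, T, S4; S5 would additionally require R to be Euclidean. The strongest is S4.

S4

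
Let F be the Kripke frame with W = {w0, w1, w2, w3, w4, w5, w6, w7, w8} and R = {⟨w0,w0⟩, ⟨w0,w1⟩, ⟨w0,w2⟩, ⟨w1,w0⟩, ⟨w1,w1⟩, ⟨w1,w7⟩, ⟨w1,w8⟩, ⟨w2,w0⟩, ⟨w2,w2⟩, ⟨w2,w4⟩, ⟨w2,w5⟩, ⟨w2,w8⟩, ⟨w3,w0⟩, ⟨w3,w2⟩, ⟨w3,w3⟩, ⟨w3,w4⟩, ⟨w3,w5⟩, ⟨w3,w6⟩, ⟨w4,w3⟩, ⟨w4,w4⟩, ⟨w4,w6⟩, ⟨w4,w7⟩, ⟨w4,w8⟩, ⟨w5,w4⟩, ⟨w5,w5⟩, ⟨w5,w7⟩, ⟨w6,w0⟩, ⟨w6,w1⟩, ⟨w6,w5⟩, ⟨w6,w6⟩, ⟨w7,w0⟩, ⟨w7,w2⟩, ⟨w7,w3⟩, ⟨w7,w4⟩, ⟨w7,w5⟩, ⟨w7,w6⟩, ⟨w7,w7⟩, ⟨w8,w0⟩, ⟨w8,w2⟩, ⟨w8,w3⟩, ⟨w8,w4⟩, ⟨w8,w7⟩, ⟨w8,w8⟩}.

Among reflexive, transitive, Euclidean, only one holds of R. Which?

reflexive

Reflexive: yes — every world is R-related to itself.
Transitive: no — w0 R w1 and w1 R w7, but not w0 R w7.
Euclidean: no — w0 R w1 and w0 R w2, but not w1 R w2.
Only reflexive holds.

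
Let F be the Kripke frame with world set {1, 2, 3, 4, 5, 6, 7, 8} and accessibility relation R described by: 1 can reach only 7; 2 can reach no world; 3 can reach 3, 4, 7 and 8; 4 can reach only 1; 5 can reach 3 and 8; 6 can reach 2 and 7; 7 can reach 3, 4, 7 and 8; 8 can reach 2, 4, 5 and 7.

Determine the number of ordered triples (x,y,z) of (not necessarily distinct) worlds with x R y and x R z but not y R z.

32

Enumerating: (3,4,3), (3,4,4), (3,4,7), (3,4,8), (3,8,3), (3,8,8), (4,1,1), (5,8,3), (5,8,8), (6,2,2), (6,2,7), (6,7,2), … and 20 more.
Total: 32.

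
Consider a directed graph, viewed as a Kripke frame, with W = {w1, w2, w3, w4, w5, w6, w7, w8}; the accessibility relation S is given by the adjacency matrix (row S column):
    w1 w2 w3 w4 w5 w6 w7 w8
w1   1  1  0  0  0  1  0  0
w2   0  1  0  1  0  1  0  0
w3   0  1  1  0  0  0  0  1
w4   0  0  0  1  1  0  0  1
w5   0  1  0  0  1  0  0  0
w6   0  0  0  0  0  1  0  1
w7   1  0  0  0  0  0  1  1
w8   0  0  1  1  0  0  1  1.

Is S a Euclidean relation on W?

No

Euclidean: no — w1 S w6 and w1 S w2, but not w6 S w2.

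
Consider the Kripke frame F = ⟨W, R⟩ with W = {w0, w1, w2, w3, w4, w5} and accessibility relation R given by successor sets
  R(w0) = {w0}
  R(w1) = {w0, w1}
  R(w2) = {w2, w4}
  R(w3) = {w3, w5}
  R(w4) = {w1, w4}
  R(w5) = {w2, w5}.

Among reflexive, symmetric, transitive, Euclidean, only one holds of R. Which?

reflexive

Reflexive: yes — every world is R-related to itself.
Symmetric: no — w1 R w0 but not w0 R w1.
Transitive: no — w2 R w4 and w4 R w1, but not w2 R w1.
Euclidean: no — w1 R w0 and w1 R w1, but not w0 R w1.
Only reflexive holds.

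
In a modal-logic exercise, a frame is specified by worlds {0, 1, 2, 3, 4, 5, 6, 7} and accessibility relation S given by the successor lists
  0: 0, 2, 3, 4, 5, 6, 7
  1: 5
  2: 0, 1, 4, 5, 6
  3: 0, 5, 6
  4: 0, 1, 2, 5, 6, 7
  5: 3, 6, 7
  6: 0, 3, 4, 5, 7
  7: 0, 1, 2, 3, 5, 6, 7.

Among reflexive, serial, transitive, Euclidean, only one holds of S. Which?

serial

Reflexive: no — 1 is not related to itself.
Serial: yes — every world has a successor (e.g. 0 S 0).
Transitive: no — 0 S 2 and 2 S 1, but not 0 S 1.
Euclidean: no — 0 S 2 and 0 S 3, but not 2 S 3.
Only serial holds.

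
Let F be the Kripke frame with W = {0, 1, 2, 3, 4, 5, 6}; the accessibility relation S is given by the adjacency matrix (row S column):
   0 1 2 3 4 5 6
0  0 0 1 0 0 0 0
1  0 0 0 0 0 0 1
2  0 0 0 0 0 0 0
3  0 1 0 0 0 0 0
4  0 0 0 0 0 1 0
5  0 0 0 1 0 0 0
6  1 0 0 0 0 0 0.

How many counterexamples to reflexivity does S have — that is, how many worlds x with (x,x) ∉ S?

Enumerating: 0, 1, 2, 3, 4, 5, 6.

7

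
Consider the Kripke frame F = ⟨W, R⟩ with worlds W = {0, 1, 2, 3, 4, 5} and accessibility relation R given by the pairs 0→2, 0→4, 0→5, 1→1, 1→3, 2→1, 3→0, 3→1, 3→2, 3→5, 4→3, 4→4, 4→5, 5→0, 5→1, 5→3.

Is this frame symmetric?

No

Symmetric: no — 0 R 2 but not 2 R 0.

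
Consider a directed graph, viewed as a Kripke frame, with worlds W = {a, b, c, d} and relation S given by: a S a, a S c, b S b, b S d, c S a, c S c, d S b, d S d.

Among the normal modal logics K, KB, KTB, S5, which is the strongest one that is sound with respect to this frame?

S5

Symmetric (axiom B): yes — every pair in S has its reverse in S.
Reflexive (axiom T): yes — every world is S-related to itself.
Euclidean (axiom 5): yes — any two successors of a common world are S-related.
So F validates K, KB, KTB, S5. The strongest is S5.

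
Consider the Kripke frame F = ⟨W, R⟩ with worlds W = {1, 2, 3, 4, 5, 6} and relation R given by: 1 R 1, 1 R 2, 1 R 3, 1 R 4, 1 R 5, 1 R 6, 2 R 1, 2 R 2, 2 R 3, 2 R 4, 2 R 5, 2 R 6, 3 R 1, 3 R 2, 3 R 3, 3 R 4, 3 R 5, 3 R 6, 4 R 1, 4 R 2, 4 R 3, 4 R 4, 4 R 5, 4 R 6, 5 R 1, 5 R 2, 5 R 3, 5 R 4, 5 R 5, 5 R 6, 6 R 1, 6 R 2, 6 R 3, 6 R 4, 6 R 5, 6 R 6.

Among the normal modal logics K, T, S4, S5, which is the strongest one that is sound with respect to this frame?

S5

Reflexive (axiom T): yes — every world is R-related to itself.
Transitive (axiom 4): yes — every two-step R-path is closed by a direct edge.
Euclidean (axiom 5): yes — any two successors of a common world are R-related.
So F validates K, T, S4, S5. The strongest is S5.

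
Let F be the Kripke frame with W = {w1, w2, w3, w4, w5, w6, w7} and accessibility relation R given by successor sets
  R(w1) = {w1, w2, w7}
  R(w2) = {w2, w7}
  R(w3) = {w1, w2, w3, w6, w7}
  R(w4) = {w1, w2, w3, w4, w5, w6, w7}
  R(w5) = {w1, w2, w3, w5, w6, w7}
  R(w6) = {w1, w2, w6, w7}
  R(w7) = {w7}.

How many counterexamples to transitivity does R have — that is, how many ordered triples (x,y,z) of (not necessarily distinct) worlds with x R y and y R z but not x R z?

0

R is transitive; there are no such tuples.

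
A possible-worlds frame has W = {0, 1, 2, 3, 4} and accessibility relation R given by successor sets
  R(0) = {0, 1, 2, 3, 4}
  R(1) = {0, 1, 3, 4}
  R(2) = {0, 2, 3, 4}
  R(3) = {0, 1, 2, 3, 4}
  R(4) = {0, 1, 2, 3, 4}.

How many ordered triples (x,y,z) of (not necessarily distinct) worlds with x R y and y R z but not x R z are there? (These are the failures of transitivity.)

Enumerating: (1,0,2), (1,3,2), (1,4,2), (2,0,1), (2,3,1), (2,4,1).

6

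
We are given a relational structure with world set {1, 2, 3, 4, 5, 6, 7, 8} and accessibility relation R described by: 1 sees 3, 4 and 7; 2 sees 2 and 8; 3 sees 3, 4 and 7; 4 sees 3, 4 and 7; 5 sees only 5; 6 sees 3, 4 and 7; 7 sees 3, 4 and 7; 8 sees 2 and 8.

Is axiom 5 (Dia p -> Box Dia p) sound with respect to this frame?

Yes

Axiom 5 corresponds to the accessibility relation being Euclidean.
Euclidean: yes — any two successors of a common world are R-related.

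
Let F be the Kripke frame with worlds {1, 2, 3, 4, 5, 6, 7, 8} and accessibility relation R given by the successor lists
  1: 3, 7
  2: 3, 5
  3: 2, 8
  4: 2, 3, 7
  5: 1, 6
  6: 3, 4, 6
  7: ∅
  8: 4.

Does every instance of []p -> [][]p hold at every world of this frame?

Axiom 4 corresponds to the accessibility relation being transitive.
Transitive: no — 1 R 3 and 3 R 2, but not 1 R 2.

No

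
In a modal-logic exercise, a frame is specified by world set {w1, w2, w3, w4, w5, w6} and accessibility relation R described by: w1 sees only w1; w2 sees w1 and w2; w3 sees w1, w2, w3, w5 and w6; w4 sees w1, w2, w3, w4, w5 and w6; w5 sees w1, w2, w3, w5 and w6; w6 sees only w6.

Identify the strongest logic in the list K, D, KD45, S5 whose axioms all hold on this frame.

D

Serial (axiom D): yes — every world has a successor (e.g. w1 R w1).
Euclidean (axiom 5): no — w3 R w1 and w3 R w2, but not w1 R w2.
Transitive (axiom 4): yes — every two-step R-path is closed by a direct edge.
Reflexive (axiom T): yes — every world is R-related to itself.
So F validates K, D; KD45 would additionally require R to be Euclidean. The strongest is D.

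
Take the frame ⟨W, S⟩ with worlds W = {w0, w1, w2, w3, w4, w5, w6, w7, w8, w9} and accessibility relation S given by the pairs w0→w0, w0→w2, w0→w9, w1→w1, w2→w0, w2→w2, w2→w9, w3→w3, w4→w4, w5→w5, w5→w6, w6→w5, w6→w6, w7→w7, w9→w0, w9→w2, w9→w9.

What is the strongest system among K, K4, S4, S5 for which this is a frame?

Transitive (axiom 4): yes — every two-step S-path is closed by a direct edge.
Reflexive (axiom T): no — w8 is not related to itself.
Euclidean (axiom 5): yes — any two successors of a common world are S-related.
So F validates K, K4; S4 would additionally require S to be reflexive. The strongest is K4.

K4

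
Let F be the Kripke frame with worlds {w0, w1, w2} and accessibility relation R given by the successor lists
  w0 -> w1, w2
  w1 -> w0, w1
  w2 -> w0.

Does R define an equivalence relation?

No

Reflexive: no — w0 is not related to itself.
Symmetric: yes — every pair in R has its reverse in R.
Transitive: no — w1 R w0 and w0 R w2, but not w1 R w2.
So R is not an equivalence relation.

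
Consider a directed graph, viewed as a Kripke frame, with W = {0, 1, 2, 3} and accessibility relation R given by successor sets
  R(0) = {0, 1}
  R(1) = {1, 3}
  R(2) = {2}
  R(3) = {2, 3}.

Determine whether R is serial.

Yes

Serial: yes — every world has a successor (e.g. 0 R 0).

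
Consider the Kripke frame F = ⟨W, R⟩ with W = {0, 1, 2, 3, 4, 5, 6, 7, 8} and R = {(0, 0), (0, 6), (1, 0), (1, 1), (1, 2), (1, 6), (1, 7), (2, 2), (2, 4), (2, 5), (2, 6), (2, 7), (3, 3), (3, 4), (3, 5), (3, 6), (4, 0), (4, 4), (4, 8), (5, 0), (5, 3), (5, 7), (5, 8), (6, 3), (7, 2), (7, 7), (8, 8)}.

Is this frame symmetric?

Symmetric: no — 0 R 6 but not 6 R 0.

No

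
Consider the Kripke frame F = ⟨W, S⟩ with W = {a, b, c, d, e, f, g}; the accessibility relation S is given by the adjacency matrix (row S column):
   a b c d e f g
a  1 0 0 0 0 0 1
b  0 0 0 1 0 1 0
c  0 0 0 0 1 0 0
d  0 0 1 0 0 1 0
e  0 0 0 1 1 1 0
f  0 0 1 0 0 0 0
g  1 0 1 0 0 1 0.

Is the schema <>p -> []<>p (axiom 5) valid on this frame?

By correspondence theory, 5 is valid on a frame iff S is Euclidean.
Euclidean: no — b S f and b S d, but not f S d.

No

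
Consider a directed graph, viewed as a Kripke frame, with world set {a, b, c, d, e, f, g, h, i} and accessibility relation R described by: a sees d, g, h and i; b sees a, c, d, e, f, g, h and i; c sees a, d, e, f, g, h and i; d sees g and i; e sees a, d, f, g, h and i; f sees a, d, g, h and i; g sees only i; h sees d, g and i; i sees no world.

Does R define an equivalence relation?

No

Reflexive: no — a is not related to itself.
Symmetric: no — a R d but not d R a.
Transitive: yes — every two-step R-path is closed by a direct edge.
So R is not an equivalence relation.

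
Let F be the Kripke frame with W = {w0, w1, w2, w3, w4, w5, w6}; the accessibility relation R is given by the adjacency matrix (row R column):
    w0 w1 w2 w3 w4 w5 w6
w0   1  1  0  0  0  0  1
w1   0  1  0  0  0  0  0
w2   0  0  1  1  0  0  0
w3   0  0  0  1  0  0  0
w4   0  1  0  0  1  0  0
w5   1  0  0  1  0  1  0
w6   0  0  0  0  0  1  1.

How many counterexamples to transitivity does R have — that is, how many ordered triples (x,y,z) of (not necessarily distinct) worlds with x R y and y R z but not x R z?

5

Enumerating: (w0,w6,w5), (w5,w0,w1), (w5,w0,w6), (w6,w5,w0), (w6,w5,w3).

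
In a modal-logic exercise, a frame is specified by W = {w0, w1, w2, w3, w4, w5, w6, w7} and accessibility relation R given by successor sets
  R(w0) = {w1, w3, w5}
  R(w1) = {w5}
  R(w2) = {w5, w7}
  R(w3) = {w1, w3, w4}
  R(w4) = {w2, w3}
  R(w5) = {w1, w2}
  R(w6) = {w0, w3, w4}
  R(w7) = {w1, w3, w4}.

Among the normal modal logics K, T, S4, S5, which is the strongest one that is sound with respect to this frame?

Reflexive (axiom T): no — w0 is not related to itself.
Transitive (axiom 4): no — w0 R w3 and w3 R w4, but not w0 R w4.
Euclidean (axiom 5): no — w0 R w1 and w0 R w3, but not w1 R w3.
So F validates K; T would additionally require R to be reflexive. The strongest is K.

K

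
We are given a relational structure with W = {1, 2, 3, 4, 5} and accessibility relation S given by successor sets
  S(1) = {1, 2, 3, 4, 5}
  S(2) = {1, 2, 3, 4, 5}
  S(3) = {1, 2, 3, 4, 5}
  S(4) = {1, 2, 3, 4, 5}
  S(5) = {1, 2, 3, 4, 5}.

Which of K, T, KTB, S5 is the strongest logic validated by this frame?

Reflexive (axiom T): yes — every world is S-related to itself.
Symmetric (axiom B): yes — every pair in S has its reverse in S.
Euclidean (axiom 5): yes — any two successors of a common world are S-related.
So F validates K, T, KTB, S5. The strongest is S5.

S5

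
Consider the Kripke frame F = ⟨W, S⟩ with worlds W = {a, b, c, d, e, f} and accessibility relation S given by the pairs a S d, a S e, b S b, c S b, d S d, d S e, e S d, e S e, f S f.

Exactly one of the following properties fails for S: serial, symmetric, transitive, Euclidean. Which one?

Serial: yes — every world has a successor (e.g. a S d).
Symmetric: no — a S d but not d S a.
Transitive: yes — every two-step S-path is closed by a direct edge.
Euclidean: yes — any two successors of a common world are S-related.
Only symmetric fails.

symmetric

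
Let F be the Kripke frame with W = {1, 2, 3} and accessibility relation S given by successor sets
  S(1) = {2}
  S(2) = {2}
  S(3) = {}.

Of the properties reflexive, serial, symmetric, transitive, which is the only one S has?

Reflexive: no — 1 is not related to itself.
Serial: no — 3 has no S-successor.
Symmetric: no — 1 S 2 but not 2 S 1.
Transitive: yes — every two-step S-path is closed by a direct edge.
Only transitive holds.

transitive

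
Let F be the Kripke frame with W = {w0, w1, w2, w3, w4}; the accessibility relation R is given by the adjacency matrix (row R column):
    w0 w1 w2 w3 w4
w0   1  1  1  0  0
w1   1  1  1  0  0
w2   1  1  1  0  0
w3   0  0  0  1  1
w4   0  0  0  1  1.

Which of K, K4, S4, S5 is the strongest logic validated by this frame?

S5

Transitive (axiom 4): yes — every two-step R-path is closed by a direct edge.
Reflexive (axiom T): yes — every world is R-related to itself.
Euclidean (axiom 5): yes — any two successors of a common world are R-related.
So F validates K, K4, S4, S5. The strongest is S5.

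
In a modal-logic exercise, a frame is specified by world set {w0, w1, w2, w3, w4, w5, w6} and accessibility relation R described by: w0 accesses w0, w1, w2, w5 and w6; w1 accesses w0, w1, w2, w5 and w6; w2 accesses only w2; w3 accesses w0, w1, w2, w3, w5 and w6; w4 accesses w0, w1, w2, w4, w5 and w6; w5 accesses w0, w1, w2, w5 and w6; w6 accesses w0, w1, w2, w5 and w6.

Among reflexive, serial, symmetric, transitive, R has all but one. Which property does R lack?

Reflexive: yes — every world is R-related to itself.
Serial: yes — every world has a successor (e.g. w0 R w0).
Symmetric: no — w0 R w2 but not w2 R w0.
Transitive: yes — every two-step R-path is closed by a direct edge.
Only symmetric fails.

symmetric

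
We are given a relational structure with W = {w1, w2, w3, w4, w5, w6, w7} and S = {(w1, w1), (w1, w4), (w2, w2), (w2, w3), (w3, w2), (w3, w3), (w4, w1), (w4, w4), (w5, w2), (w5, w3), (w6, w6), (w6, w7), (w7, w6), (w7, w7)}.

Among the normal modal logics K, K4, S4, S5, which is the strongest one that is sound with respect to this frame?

K4

Transitive (axiom 4): yes — every two-step S-path is closed by a direct edge.
Reflexive (axiom T): no — w5 is not related to itself.
Euclidean (axiom 5): yes — any two successors of a common world are S-related.
So F validates K, K4; S4 would additionally require S to be reflexive. The strongest is K4.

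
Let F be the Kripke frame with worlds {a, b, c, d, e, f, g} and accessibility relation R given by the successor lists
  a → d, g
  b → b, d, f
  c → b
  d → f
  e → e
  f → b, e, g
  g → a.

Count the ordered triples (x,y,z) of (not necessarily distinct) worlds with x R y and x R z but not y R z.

Enumerating: (a,d,d), (a,d,g), (a,g,d), (a,g,g), (b,d,b), (b,d,d), (b,f,d), (b,f,f), (d,f,f), (f,b,e), (f,b,g), (f,e,b), (f,e,g), (f,g,b), (f,g,e), (f,g,g), (g,a,a).

17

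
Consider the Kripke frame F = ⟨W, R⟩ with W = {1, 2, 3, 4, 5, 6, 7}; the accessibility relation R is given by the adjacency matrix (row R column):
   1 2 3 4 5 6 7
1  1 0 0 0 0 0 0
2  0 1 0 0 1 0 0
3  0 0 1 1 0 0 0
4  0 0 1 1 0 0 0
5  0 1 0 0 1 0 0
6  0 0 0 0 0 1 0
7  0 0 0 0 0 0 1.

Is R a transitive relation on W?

Yes

Transitive: yes — every two-step R-path is closed by a direct edge.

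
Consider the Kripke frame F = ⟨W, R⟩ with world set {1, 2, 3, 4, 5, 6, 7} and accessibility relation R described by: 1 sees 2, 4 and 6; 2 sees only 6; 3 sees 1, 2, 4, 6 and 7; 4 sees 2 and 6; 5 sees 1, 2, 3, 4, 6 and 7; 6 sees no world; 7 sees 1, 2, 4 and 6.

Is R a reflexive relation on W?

Reflexive: no — 1 is not related to itself.

No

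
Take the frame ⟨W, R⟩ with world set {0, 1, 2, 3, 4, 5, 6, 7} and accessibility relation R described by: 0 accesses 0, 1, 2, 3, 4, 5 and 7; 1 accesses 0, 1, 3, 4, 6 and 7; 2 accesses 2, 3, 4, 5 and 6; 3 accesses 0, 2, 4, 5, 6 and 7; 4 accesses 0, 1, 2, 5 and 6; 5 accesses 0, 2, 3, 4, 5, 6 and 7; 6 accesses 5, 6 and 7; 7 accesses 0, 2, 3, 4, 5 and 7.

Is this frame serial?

Serial: yes — every world has a successor (e.g. 0 R 0).

Yes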